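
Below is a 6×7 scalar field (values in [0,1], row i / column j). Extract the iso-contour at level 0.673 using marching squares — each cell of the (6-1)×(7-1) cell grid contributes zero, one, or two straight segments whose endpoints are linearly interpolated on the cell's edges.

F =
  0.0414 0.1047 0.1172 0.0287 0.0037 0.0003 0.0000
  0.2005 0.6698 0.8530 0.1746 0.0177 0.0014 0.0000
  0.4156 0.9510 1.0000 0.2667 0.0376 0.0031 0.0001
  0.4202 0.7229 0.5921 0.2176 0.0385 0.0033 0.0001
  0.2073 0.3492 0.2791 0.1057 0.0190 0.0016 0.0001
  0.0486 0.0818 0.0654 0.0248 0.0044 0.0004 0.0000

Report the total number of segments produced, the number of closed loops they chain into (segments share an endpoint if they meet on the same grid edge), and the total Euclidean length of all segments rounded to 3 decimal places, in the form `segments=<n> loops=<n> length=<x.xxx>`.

cell (0,1): code 0100 → (0.755,2.000)–(1.000,1.017)
cell (0,2): code 1000 → (1.000,2.265)–(0.755,2.000)
cell (1,0): code 0100 → (1.011,1.000)–(2.000,0.481)
cell (1,1): code 1110 → (1.000,1.017)–(1.011,1.000)
cell (1,2): code 1001 → (2.000,2.446)–(1.000,2.265)
cell (2,0): code 0110 → (2.000,0.481)–(3.000,0.835)
cell (2,1): code 1011 → (3.000,1.381)–(2.802,2.000)
cell (2,2): code 0001 → (2.802,2.000)–(2.000,2.446)
cell (3,0): code 0010 → (3.000,0.835)–(3.134,1.000)
cell (3,1): code 0001 → (3.134,1.000)–(3.000,1.381)
total: 10 segments, chained into 1 closed loop(s), length Σ = 6.771274

segments=10 loops=1 length=6.771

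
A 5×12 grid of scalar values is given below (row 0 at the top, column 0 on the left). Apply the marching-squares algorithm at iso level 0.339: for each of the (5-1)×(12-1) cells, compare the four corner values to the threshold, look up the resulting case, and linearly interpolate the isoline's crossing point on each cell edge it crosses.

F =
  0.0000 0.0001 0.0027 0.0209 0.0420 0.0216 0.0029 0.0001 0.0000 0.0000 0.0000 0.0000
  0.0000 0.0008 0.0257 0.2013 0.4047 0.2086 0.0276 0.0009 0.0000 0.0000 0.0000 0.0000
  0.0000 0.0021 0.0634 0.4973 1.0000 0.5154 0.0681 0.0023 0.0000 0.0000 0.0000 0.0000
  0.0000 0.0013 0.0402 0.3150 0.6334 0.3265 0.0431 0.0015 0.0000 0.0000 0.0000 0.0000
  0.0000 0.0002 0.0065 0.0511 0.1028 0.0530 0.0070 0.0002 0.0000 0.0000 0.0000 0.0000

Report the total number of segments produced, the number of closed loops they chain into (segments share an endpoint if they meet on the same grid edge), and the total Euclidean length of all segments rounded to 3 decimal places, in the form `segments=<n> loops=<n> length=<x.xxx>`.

segments=12 loops=1 length=8.078

cell (0,3): code 0100 → (0.819,4.000)–(1.000,3.677)
cell (0,4): code 1000 → (1.000,4.335)–(0.819,4.000)
cell (1,2): code 0100 → (1.465,3.000)–(2.000,2.635)
cell (1,3): code 1110 → (1.000,3.677)–(1.465,3.000)
cell (1,4): code 1101 → (1.425,5.000)–(1.000,4.335)
cell (1,5): code 1000 → (2.000,5.394)–(1.425,5.000)
cell (2,2): code 0010 → (2.000,2.635)–(2.868,3.000)
cell (2,3): code 0111 → (2.868,3.000)–(3.000,3.075)
cell (2,4): code 1011 → (3.000,4.959)–(2.934,5.000)
cell (2,5): code 0001 → (2.934,5.000)–(2.000,5.394)
cell (3,3): code 0010 → (3.000,3.075)–(3.555,4.000)
cell (3,4): code 0001 → (3.555,4.000)–(3.000,4.959)
total: 12 segments, chained into 1 closed loop(s), length Σ = 8.077887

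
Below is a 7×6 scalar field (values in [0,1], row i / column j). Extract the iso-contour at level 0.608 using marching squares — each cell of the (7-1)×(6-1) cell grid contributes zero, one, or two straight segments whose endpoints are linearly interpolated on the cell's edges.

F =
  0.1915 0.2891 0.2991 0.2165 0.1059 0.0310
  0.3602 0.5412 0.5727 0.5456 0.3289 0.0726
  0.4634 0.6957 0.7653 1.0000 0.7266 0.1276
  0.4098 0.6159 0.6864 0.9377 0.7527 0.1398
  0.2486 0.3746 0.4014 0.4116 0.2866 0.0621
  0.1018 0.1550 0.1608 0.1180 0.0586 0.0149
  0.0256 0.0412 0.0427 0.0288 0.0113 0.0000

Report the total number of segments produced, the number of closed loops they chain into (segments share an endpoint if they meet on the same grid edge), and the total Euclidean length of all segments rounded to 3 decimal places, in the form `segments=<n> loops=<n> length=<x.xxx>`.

cell (1,0): code 0100 → (1.432,1.000)–(2.000,0.622)
cell (1,1): code 1100 → (1.183,2.000)–(1.432,1.000)
cell (1,2): code 1100 → (1.137,3.000)–(1.183,2.000)
cell (1,3): code 1100 → (1.702,4.000)–(1.137,3.000)
cell (1,4): code 1000 → (2.000,4.198)–(1.702,4.000)
cell (2,0): code 0110 → (2.000,0.622)–(3.000,0.962)
cell (2,4): code 1001 → (3.000,4.236)–(2.000,4.198)
cell (3,0): code 0010 → (3.000,0.962)–(3.033,1.000)
cell (3,1): code 0011 → (3.033,1.000)–(3.275,2.000)
cell (3,2): code 0011 → (3.275,2.000)–(3.627,3.000)
cell (3,3): code 0011 → (3.627,3.000)–(3.310,4.000)
cell (3,4): code 0001 → (3.310,4.000)–(3.000,4.236)
total: 12 segments, chained into 1 closed loop(s), length Σ = 9.854486

segments=12 loops=1 length=9.854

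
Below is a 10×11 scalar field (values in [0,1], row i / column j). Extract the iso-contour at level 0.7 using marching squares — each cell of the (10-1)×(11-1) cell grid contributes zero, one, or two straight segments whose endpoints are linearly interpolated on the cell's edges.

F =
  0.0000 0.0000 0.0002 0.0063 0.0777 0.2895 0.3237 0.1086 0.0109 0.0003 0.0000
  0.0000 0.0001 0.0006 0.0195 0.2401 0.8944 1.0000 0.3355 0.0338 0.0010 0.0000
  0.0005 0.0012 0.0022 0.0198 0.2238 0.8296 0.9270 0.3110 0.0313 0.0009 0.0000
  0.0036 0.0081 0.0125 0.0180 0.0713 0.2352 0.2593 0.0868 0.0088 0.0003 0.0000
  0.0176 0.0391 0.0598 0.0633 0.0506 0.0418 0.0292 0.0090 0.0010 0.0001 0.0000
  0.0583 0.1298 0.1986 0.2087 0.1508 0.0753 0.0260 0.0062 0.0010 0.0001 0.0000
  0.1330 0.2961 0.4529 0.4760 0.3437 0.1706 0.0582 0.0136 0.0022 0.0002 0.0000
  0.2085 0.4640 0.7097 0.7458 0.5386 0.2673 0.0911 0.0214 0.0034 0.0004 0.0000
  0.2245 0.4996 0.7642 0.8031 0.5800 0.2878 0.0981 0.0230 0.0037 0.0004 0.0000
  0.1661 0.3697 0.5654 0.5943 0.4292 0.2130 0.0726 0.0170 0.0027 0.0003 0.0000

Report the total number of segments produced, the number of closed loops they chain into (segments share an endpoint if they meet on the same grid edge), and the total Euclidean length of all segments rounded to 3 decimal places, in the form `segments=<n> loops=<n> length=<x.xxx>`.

segments=16 loops=2 length=11.385

cell (0,4): code 0100 → (0.679,5.000)–(1.000,4.703)
cell (0,5): code 1100 → (0.556,6.000)–(0.679,5.000)
cell (0,6): code 1000 → (1.000,6.451)–(0.556,6.000)
cell (1,4): code 0110 → (1.000,4.703)–(2.000,4.786)
cell (1,6): code 1001 → (2.000,6.369)–(1.000,6.451)
cell (2,4): code 0010 → (2.000,4.786)–(2.218,5.000)
cell (2,5): code 0011 → (2.218,5.000)–(2.340,6.000)
cell (2,6): code 0001 → (2.340,6.000)–(2.000,6.369)
cell (6,1): code 0100 → (6.962,2.000)–(7.000,1.961)
cell (6,2): code 1100 → (6.830,3.000)–(6.962,2.000)
cell (6,3): code 1000 → (7.000,3.221)–(6.830,3.000)
cell (7,1): code 0110 → (7.000,1.961)–(8.000,1.757)
cell (7,3): code 1001 → (8.000,3.462)–(7.000,3.221)
cell (8,1): code 0010 → (8.000,1.757)–(8.323,2.000)
cell (8,2): code 0011 → (8.323,2.000)–(8.494,3.000)
cell (8,3): code 0001 → (8.494,3.000)–(8.000,3.462)
total: 16 segments, chained into 2 closed loop(s), length Σ = 11.384973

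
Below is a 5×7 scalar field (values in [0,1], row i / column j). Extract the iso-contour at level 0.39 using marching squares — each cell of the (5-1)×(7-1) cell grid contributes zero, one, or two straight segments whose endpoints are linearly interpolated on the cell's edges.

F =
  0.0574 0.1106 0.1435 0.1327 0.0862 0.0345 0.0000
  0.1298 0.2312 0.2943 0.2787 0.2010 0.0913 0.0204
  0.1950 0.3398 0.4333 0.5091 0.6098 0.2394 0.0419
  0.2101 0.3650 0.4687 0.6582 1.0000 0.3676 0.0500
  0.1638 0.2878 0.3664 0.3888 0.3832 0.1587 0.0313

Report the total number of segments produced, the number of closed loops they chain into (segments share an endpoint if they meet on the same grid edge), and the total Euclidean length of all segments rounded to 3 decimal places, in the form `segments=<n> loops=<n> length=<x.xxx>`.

cell (1,1): code 0100 → (1.688,2.000)–(2.000,1.537)
cell (1,2): code 1100 → (1.483,3.000)–(1.688,2.000)
cell (1,3): code 1100 → (1.462,4.000)–(1.483,3.000)
cell (1,4): code 1000 → (2.000,4.593)–(1.462,4.000)
cell (2,1): code 0110 → (2.000,1.537)–(3.000,1.241)
cell (2,4): code 1001 → (3.000,4.965)–(2.000,4.593)
cell (3,1): code 0010 → (3.000,1.241)–(3.769,2.000)
cell (3,2): code 0011 → (3.769,2.000)–(3.996,3.000)
cell (3,3): code 0011 → (3.996,3.000)–(3.989,4.000)
cell (3,4): code 0001 → (3.989,4.000)–(3.000,4.965)
total: 10 segments, chained into 1 closed loop(s), length Σ = 9.976902

segments=10 loops=1 length=9.977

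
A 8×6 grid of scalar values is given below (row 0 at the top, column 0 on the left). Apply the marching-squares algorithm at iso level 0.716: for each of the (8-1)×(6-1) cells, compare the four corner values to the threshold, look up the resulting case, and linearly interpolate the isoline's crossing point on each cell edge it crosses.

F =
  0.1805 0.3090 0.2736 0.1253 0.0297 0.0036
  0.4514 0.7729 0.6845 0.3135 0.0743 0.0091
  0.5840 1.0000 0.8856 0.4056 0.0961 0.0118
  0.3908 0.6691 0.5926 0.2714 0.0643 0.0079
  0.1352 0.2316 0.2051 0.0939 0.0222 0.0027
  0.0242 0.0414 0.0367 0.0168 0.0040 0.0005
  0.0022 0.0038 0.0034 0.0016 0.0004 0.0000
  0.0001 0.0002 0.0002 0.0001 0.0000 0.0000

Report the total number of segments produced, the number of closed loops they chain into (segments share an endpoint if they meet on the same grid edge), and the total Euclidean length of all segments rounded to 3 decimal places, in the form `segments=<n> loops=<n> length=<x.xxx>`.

segments=8 loops=1 length=6.108

cell (0,0): code 0100 → (0.877,1.000)–(1.000,0.823)
cell (0,1): code 1000 → (1.000,1.644)–(0.877,1.000)
cell (1,0): code 0110 → (1.000,0.823)–(2.000,0.317)
cell (1,1): code 1101 → (1.157,2.000)–(1.000,1.644)
cell (1,2): code 1000 → (2.000,2.353)–(1.157,2.000)
cell (2,0): code 0010 → (2.000,0.317)–(2.858,1.000)
cell (2,1): code 0011 → (2.858,1.000)–(2.579,2.000)
cell (2,2): code 0001 → (2.579,2.000)–(2.000,2.353)
total: 8 segments, chained into 1 closed loop(s), length Σ = 6.107943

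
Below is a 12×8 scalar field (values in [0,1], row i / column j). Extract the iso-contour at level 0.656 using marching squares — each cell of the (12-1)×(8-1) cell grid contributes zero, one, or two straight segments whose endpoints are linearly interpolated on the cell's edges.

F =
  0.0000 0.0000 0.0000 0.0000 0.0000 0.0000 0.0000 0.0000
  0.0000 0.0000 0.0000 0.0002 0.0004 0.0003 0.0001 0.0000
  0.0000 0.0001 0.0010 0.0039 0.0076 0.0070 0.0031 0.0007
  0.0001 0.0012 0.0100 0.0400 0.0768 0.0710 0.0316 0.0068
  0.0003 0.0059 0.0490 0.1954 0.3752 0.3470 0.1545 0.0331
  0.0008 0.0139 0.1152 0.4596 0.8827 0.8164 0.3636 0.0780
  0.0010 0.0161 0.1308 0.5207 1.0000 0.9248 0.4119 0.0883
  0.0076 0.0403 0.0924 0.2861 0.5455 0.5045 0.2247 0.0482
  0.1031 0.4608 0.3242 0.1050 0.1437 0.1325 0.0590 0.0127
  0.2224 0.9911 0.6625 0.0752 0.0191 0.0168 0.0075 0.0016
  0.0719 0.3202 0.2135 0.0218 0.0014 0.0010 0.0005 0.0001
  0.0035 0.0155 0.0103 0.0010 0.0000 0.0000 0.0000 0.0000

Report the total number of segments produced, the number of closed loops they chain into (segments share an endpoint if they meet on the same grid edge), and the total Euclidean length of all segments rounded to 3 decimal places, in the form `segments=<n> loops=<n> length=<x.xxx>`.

cell (4,3): code 0100 → (4.553,4.000)–(5.000,3.464)
cell (4,4): code 1100 → (4.658,5.000)–(4.553,4.000)
cell (4,5): code 1000 → (5.000,5.354)–(4.658,5.000)
cell (5,3): code 0110 → (5.000,3.464)–(6.000,3.282)
cell (5,5): code 1001 → (6.000,5.524)–(5.000,5.354)
cell (6,3): code 0010 → (6.000,3.282)–(6.757,4.000)
cell (6,4): code 0011 → (6.757,4.000)–(6.640,5.000)
cell (6,5): code 0001 → (6.640,5.000)–(6.000,5.524)
cell (8,0): code 0100 → (8.368,1.000)–(9.000,0.564)
cell (8,1): code 1100 → (8.981,2.000)–(8.368,1.000)
cell (8,2): code 1000 → (9.000,2.011)–(8.981,2.000)
cell (9,0): code 0010 → (9.000,0.564)–(9.499,1.000)
cell (9,1): code 0011 → (9.499,1.000)–(9.014,2.000)
cell (9,2): code 0001 → (9.014,2.000)–(9.000,2.011)
total: 14 segments, chained into 2 closed loop(s), length Σ = 10.857992

segments=14 loops=2 length=10.858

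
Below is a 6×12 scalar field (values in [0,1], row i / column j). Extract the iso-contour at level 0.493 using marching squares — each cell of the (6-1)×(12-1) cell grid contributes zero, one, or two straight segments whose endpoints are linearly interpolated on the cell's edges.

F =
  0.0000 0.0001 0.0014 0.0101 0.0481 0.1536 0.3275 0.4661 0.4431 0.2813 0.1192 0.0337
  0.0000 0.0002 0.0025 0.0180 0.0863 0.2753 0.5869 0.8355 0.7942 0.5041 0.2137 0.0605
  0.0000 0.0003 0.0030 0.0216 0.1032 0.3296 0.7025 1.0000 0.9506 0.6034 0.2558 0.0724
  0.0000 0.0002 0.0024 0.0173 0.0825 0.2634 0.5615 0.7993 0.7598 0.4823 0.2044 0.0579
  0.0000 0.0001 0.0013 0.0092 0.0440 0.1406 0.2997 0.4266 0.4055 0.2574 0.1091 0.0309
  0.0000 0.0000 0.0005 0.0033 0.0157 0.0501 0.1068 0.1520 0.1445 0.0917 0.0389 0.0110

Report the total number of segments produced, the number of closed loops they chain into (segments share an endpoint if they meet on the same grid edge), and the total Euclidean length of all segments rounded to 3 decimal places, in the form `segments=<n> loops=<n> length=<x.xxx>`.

cell (0,5): code 0100 → (0.638,6.000)–(1.000,5.699)
cell (0,6): code 1100 → (0.073,7.000)–(0.638,6.000)
cell (0,7): code 1100 → (0.142,8.000)–(0.073,7.000)
cell (0,8): code 1100 → (0.950,9.000)–(0.142,8.000)
cell (0,9): code 1000 → (1.000,9.038)–(0.950,9.000)
cell (1,5): code 0110 → (1.000,5.699)–(2.000,5.438)
cell (1,9): code 1001 → (2.000,9.318)–(1.000,9.038)
cell (2,5): code 0110 → (2.000,5.438)–(3.000,5.770)
cell (2,8): code 1011 → (3.000,8.961)–(2.912,9.000)
cell (2,9): code 0001 → (2.912,9.000)–(2.000,9.318)
cell (3,5): code 0010 → (3.000,5.770)–(3.262,6.000)
cell (3,6): code 0011 → (3.262,6.000)–(3.822,7.000)
cell (3,7): code 0011 → (3.822,7.000)–(3.753,8.000)
cell (3,8): code 0001 → (3.753,8.000)–(3.000,8.961)
total: 14 segments, chained into 1 closed loop(s), length Σ = 11.875717

segments=14 loops=1 length=11.876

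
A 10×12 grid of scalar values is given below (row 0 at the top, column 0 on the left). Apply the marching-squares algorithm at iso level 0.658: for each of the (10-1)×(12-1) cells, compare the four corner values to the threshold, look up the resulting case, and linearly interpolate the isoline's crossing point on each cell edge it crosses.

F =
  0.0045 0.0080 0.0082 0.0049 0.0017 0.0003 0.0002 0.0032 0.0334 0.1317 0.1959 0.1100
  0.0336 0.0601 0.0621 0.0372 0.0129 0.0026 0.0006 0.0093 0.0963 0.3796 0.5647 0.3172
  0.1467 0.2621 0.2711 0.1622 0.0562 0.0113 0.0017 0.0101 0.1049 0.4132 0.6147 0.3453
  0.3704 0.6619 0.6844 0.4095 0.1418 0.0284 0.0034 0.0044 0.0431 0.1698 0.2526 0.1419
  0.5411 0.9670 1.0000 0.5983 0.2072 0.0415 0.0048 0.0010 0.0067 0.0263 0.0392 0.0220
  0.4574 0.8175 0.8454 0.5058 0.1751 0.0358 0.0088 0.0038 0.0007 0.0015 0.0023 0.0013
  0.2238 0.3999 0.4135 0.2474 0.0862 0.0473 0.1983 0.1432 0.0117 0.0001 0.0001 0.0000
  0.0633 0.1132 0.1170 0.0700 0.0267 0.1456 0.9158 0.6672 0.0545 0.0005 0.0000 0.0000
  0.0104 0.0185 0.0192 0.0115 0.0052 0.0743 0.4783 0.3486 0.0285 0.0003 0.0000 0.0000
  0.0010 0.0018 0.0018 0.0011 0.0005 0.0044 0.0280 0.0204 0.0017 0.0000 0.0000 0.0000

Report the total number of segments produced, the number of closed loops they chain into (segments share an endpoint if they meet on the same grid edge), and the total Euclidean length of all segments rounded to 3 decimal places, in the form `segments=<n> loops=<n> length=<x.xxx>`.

cell (2,0): code 0100 → (2.990,1.000)–(3.000,0.987)
cell (2,1): code 1100 → (2.936,2.000)–(2.990,1.000)
cell (2,2): code 1000 → (3.000,2.096)–(2.936,2.000)
cell (3,0): code 0110 → (3.000,0.987)–(4.000,0.274)
cell (3,2): code 1001 → (4.000,2.851)–(3.000,2.096)
cell (4,0): code 0110 → (4.000,0.274)–(5.000,0.557)
cell (4,2): code 1001 → (5.000,2.552)–(4.000,2.851)
cell (5,0): code 0010 → (5.000,0.557)–(5.382,1.000)
cell (5,1): code 0011 → (5.382,1.000)–(5.434,2.000)
cell (5,2): code 0001 → (5.434,2.000)–(5.000,2.552)
cell (6,5): code 0100 → (6.641,6.000)–(7.000,5.665)
cell (6,6): code 1100 → (6.982,7.000)–(6.641,6.000)
cell (6,7): code 1000 → (7.000,7.015)–(6.982,7.000)
cell (7,5): code 0010 → (7.000,5.665)–(7.589,6.000)
cell (7,6): code 0011 → (7.589,6.000)–(7.029,7.000)
cell (7,7): code 0001 → (7.029,7.000)–(7.000,7.015)
total: 16 segments, chained into 2 closed loop(s), length Σ = 11.412982

segments=16 loops=2 length=11.413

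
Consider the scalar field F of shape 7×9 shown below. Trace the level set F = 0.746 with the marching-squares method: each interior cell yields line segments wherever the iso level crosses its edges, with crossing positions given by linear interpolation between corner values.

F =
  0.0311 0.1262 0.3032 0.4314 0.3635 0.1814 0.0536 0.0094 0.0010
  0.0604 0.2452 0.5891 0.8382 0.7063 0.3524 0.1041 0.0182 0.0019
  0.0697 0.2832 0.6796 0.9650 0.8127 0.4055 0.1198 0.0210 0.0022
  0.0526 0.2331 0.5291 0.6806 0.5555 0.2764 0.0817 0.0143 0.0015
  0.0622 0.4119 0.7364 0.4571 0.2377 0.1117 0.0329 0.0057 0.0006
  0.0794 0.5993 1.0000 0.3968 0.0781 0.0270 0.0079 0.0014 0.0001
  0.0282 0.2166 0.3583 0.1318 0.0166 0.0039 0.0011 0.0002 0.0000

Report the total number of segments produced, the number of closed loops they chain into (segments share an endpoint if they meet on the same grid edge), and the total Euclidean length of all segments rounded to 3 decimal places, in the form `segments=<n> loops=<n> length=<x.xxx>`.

segments=12 loops=2 length=9.419

cell (0,2): code 0100 → (0.773,3.000)–(1.000,2.630)
cell (0,3): code 1000 → (1.000,3.699)–(0.773,3.000)
cell (1,2): code 0110 → (1.000,2.630)–(2.000,2.233)
cell (1,3): code 1101 → (1.373,4.000)–(1.000,3.699)
cell (1,4): code 1000 → (2.000,4.164)–(1.373,4.000)
cell (2,2): code 0010 → (2.000,2.233)–(2.770,3.000)
cell (2,3): code 0011 → (2.770,3.000)–(2.259,4.000)
cell (2,4): code 0001 → (2.259,4.000)–(2.000,4.164)
cell (4,1): code 0100 → (4.036,2.000)–(5.000,1.366)
cell (4,2): code 1000 → (5.000,2.421)–(4.036,2.000)
cell (5,1): code 0010 → (5.000,1.366)–(5.396,2.000)
cell (5,2): code 0001 → (5.396,2.000)–(5.000,2.421)
total: 12 segments, chained into 2 closed loop(s), length Σ = 9.419064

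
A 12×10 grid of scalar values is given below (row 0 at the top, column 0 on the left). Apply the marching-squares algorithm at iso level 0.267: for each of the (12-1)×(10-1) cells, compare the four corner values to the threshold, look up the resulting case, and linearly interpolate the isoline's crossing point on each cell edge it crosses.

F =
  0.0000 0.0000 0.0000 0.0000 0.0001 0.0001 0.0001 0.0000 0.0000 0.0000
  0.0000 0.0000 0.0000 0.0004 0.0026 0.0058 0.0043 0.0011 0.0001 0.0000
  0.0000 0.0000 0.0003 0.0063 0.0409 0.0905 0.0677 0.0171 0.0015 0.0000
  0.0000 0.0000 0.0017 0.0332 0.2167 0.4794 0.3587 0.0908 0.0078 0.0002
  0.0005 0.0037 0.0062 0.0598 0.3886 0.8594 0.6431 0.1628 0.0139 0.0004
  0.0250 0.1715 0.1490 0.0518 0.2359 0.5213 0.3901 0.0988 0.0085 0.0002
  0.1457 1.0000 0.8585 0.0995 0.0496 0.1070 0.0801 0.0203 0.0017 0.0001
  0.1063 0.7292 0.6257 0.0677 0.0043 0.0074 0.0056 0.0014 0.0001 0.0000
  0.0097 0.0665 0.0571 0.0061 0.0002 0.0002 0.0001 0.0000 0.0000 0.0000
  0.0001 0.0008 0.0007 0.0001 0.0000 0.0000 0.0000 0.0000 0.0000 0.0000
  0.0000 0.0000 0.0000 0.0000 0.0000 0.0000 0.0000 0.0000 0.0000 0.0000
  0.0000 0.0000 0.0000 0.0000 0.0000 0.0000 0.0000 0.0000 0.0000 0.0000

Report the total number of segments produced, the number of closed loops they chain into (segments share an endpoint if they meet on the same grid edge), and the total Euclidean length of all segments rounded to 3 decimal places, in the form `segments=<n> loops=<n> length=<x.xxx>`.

segments=20 loops=2 length=17.877

cell (2,4): code 0100 → (2.454,5.000)–(3.000,4.191)
cell (2,5): code 1100 → (2.685,6.000)–(2.454,5.000)
cell (2,6): code 1000 → (3.000,6.342)–(2.685,6.000)
cell (3,3): code 0100 → (3.293,4.000)–(4.000,3.630)
cell (3,4): code 1110 → (3.000,4.191)–(3.293,4.000)
cell (3,6): code 1001 → (4.000,6.783)–(3.000,6.342)
cell (4,3): code 0010 → (4.000,3.630)–(4.796,4.000)
cell (4,4): code 0111 → (4.796,4.000)–(5.000,4.109)
cell (4,6): code 1001 → (5.000,6.423)–(4.000,6.783)
cell (5,0): code 0100 → (5.115,1.000)–(6.000,0.142)
cell (5,1): code 1100 → (5.166,2.000)–(5.115,1.000)
cell (5,2): code 1000 → (6.000,2.779)–(5.166,2.000)
cell (5,4): code 0010 → (5.000,4.109)–(5.614,5.000)
cell (5,5): code 0011 → (5.614,5.000)–(5.397,6.000)
cell (5,6): code 0001 → (5.397,6.000)–(5.000,6.423)
cell (6,0): code 0110 → (6.000,0.142)–(7.000,0.258)
cell (6,2): code 1001 → (7.000,2.643)–(6.000,2.779)
cell (7,0): code 0010 → (7.000,0.258)–(7.697,1.000)
cell (7,1): code 0011 → (7.697,1.000)–(7.631,2.000)
cell (7,2): code 0001 → (7.631,2.000)–(7.000,2.643)
total: 20 segments, chained into 2 closed loop(s), length Σ = 17.877291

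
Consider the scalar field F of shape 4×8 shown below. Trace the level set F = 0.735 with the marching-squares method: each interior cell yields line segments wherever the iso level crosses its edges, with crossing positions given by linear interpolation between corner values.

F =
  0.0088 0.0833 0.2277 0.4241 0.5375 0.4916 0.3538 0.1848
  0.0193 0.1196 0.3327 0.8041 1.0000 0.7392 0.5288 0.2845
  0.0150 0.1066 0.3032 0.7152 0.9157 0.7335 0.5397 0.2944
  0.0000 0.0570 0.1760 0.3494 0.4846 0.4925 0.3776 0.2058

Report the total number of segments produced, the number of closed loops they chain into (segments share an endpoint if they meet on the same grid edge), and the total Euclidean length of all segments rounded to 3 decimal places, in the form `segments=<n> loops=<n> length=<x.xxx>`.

cell (0,2): code 0100 → (0.818,3.000)–(1.000,2.853)
cell (0,3): code 1100 → (0.427,4.000)–(0.818,3.000)
cell (0,4): code 1100 → (0.983,5.000)–(0.427,4.000)
cell (0,5): code 1000 → (1.000,5.020)–(0.983,5.000)
cell (1,2): code 0010 → (1.000,2.853)–(1.777,3.000)
cell (1,3): code 0111 → (1.777,3.000)–(2.000,3.099)
cell (1,4): code 1011 → (2.000,4.992)–(1.737,5.000)
cell (1,5): code 0001 → (1.737,5.000)–(1.000,5.020)
cell (2,3): code 0010 → (2.000,3.099)–(2.419,4.000)
cell (2,4): code 0001 → (2.419,4.000)–(2.000,4.992)
total: 10 segments, chained into 1 closed loop(s), length Σ = 6.583384

segments=10 loops=1 length=6.583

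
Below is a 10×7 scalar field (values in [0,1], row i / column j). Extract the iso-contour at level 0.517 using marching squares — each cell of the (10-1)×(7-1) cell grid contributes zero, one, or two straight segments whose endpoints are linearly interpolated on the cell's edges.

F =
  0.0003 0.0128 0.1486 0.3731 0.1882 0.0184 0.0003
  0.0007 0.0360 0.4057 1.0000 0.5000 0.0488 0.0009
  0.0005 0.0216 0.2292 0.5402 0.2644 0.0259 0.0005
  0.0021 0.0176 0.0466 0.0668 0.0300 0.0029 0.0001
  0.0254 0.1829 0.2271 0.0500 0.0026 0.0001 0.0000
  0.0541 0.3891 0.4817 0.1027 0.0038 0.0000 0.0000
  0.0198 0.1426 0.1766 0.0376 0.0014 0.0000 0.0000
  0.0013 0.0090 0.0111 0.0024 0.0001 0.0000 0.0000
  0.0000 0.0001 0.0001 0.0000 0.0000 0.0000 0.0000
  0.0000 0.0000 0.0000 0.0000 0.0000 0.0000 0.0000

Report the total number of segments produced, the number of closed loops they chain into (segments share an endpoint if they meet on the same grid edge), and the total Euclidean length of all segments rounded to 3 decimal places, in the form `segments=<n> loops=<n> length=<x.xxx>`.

cell (0,2): code 0100 → (0.230,3.000)–(1.000,2.187)
cell (0,3): code 1000 → (1.000,3.966)–(0.230,3.000)
cell (1,2): code 0110 → (1.000,2.187)–(2.000,2.925)
cell (1,3): code 1001 → (2.000,3.084)–(1.000,3.966)
cell (2,2): code 0010 → (2.000,2.925)–(2.049,3.000)
cell (2,3): code 0001 → (2.049,3.000)–(2.000,3.084)
total: 6 segments, chained into 1 closed loop(s), length Σ = 5.118326

segments=6 loops=1 length=5.118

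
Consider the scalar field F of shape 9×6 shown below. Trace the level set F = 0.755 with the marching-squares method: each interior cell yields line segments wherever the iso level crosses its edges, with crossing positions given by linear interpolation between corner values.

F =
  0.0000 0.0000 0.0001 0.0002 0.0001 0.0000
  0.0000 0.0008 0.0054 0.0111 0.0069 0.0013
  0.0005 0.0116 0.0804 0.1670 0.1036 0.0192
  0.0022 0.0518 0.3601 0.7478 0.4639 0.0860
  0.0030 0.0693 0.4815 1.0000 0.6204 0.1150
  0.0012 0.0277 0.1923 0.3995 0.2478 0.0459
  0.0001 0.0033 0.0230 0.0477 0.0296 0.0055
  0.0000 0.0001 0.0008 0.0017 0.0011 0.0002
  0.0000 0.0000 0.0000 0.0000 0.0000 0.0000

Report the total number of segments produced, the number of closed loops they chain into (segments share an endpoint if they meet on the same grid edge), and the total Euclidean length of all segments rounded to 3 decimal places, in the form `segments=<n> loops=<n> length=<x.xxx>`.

cell (3,2): code 0100 → (3.029,3.000)–(4.000,2.527)
cell (3,3): code 1000 → (4.000,3.645)–(3.029,3.000)
cell (4,2): code 0010 → (4.000,2.527)–(4.408,3.000)
cell (4,3): code 0001 → (4.408,3.000)–(4.000,3.645)
total: 4 segments, chained into 1 closed loop(s), length Σ = 3.634425

segments=4 loops=1 length=3.634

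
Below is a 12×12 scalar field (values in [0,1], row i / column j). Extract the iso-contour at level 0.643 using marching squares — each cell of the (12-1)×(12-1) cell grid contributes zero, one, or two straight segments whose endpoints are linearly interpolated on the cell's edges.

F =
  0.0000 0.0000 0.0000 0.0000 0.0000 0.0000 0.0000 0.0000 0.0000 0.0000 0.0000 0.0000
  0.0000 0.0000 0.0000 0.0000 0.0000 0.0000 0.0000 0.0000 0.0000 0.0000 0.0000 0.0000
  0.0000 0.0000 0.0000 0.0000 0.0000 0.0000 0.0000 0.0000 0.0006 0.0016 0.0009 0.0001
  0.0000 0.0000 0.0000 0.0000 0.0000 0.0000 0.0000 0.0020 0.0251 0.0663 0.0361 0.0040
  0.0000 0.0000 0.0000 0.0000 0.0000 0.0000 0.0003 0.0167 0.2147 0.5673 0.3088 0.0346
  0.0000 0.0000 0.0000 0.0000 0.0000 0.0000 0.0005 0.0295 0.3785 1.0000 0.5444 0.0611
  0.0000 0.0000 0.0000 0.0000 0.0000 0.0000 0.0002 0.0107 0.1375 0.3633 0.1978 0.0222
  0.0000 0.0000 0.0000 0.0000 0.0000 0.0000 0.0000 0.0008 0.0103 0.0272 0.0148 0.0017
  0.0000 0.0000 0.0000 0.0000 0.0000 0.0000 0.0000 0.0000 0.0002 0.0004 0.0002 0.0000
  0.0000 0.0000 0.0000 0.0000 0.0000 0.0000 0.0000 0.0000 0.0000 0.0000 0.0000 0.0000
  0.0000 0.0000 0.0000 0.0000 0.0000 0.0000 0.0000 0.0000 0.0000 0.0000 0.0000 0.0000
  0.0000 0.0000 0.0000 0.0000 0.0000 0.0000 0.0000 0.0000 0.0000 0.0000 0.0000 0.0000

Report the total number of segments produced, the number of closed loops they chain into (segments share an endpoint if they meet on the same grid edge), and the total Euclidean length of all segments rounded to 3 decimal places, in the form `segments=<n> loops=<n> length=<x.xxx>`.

segments=4 loops=1 length=3.909

cell (4,8): code 0100 → (4.175,9.000)–(5.000,8.426)
cell (4,9): code 1000 → (5.000,9.784)–(4.175,9.000)
cell (5,8): code 0010 → (5.000,8.426)–(5.561,9.000)
cell (5,9): code 0001 → (5.561,9.000)–(5.000,9.784)
total: 4 segments, chained into 1 closed loop(s), length Σ = 3.909412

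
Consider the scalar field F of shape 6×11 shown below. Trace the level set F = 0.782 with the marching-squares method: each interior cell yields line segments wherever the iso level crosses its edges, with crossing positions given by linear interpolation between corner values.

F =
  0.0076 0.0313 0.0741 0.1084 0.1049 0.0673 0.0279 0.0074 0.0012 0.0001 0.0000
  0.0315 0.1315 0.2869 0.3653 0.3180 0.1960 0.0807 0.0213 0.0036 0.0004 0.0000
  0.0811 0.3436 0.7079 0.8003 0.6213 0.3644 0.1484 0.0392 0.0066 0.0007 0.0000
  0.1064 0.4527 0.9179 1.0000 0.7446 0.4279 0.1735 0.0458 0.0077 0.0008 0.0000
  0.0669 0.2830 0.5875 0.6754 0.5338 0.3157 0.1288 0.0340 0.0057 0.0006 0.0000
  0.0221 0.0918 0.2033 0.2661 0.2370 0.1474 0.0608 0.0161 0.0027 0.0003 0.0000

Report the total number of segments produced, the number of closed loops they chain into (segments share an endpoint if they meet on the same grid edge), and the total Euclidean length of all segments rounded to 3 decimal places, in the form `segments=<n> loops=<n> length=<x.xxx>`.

cell (1,2): code 0100 → (1.958,3.000)–(2.000,2.802)
cell (1,3): code 1000 → (2.000,3.102)–(1.958,3.000)
cell (2,1): code 0100 → (2.353,2.000)–(3.000,1.708)
cell (2,2): code 1110 → (2.000,2.802)–(2.353,2.000)
cell (2,3): code 1001 → (3.000,3.854)–(2.000,3.102)
cell (3,1): code 0010 → (3.000,1.708)–(3.411,2.000)
cell (3,2): code 0011 → (3.411,2.000)–(3.672,3.000)
cell (3,3): code 0001 → (3.672,3.000)–(3.000,3.854)
total: 8 segments, chained into 1 closed loop(s), length Σ = 5.773910

segments=8 loops=1 length=5.774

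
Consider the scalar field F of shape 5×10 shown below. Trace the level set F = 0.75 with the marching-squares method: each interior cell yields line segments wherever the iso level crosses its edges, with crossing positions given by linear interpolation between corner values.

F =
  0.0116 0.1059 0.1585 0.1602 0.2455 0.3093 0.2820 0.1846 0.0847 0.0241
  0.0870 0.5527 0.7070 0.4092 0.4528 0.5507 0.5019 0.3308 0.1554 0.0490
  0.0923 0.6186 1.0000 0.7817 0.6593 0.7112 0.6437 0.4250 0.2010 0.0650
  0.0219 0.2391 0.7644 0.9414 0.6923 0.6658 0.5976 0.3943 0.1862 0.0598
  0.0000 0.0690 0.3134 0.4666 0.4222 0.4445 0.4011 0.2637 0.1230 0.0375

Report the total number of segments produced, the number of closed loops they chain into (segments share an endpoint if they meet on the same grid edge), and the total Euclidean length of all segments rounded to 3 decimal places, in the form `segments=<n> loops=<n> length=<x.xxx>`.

cell (1,1): code 0100 → (1.147,2.000)–(2.000,1.345)
cell (1,2): code 1100 → (1.915,3.000)–(1.147,2.000)
cell (1,3): code 1000 → (2.000,3.259)–(1.915,3.000)
cell (2,1): code 0110 → (2.000,1.345)–(3.000,1.973)
cell (2,3): code 1001 → (3.000,3.768)–(2.000,3.259)
cell (3,1): code 0010 → (3.000,1.973)–(3.032,2.000)
cell (3,2): code 0011 → (3.032,2.000)–(3.403,3.000)
cell (3,3): code 0001 → (3.403,3.000)–(3.000,3.768)
total: 8 segments, chained into 1 closed loop(s), length Σ = 6.889111

segments=8 loops=1 length=6.889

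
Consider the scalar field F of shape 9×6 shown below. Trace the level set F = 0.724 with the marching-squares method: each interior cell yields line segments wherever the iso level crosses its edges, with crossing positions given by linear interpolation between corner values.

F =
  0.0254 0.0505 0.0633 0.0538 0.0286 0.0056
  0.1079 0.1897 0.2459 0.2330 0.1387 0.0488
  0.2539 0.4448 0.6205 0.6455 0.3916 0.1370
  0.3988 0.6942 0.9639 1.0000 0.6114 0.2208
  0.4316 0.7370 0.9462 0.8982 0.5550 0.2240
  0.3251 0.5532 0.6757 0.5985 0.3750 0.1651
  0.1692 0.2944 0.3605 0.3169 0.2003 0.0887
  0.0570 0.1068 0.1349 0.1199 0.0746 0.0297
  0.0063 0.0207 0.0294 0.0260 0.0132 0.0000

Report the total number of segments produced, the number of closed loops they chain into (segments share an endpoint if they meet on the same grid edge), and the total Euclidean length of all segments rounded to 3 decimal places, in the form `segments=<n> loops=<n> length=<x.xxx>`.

cell (2,1): code 0100 → (2.301,2.000)–(3.000,1.110)
cell (2,2): code 1100 → (2.221,3.000)–(2.301,2.000)
cell (2,3): code 1000 → (3.000,3.710)–(2.221,3.000)
cell (3,0): code 0100 → (3.696,1.000)–(4.000,0.957)
cell (3,1): code 1110 → (3.000,1.110)–(3.696,1.000)
cell (3,3): code 1001 → (4.000,3.508)–(3.000,3.710)
cell (4,0): code 0010 → (4.000,0.957)–(4.071,1.000)
cell (4,1): code 0011 → (4.071,1.000)–(4.821,2.000)
cell (4,2): code 0011 → (4.821,2.000)–(4.581,3.000)
cell (4,3): code 0001 → (4.581,3.000)–(4.000,3.508)
total: 10 segments, chained into 1 closed loop(s), length Σ = 8.353196

segments=10 loops=1 length=8.353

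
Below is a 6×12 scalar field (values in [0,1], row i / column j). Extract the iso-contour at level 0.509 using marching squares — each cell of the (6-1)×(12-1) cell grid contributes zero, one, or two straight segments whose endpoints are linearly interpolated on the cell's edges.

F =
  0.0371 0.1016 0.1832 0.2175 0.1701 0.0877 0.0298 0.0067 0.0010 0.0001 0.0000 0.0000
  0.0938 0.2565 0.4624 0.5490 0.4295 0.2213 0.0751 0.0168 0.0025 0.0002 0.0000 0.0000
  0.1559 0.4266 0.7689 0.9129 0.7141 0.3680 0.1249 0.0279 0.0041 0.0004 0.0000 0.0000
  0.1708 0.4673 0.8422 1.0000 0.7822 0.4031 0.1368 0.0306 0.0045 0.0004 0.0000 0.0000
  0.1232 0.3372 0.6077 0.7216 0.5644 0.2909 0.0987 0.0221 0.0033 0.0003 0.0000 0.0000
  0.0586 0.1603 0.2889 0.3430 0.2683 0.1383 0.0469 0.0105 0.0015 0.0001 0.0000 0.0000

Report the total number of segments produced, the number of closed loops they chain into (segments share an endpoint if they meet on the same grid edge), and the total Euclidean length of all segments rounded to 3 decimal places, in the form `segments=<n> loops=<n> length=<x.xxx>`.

cell (0,2): code 0100 → (0.879,3.000)–(1.000,2.538)
cell (0,3): code 1000 → (1.000,3.335)–(0.879,3.000)
cell (1,1): code 0100 → (1.152,2.000)–(2.000,1.241)
cell (1,2): code 1110 → (1.000,2.538)–(1.152,2.000)
cell (1,3): code 1101 → (1.279,4.000)–(1.000,3.335)
cell (1,4): code 1000 → (2.000,4.593)–(1.279,4.000)
cell (2,1): code 0110 → (2.000,1.241)–(3.000,1.111)
cell (2,4): code 1001 → (3.000,4.721)–(2.000,4.593)
cell (3,1): code 0110 → (3.000,1.111)–(4.000,1.635)
cell (3,4): code 1001 → (4.000,4.203)–(3.000,4.721)
cell (4,1): code 0010 → (4.000,1.635)–(4.310,2.000)
cell (4,2): code 0011 → (4.310,2.000)–(4.562,3.000)
cell (4,3): code 0011 → (4.562,3.000)–(4.187,4.000)
cell (4,4): code 0001 → (4.187,4.000)–(4.000,4.203)
total: 14 segments, chained into 1 closed loop(s), length Σ = 11.310164

segments=14 loops=1 length=11.310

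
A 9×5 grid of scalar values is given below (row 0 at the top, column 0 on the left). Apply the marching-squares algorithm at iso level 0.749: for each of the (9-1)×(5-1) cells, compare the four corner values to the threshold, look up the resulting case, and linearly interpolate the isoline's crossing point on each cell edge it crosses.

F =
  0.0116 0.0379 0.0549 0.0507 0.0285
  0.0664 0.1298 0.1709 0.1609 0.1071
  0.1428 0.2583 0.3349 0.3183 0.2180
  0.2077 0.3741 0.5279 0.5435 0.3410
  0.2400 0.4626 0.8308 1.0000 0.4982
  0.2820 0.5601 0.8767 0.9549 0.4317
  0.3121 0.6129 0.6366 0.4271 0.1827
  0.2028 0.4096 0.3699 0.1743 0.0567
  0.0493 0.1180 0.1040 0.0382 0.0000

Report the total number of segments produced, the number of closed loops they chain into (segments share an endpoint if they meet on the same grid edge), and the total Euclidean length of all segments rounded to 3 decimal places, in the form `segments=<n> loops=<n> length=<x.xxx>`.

segments=8 loops=1 length=6.385

cell (3,1): code 0100 → (3.730,2.000)–(4.000,1.778)
cell (3,2): code 1100 → (3.450,3.000)–(3.730,2.000)
cell (3,3): code 1000 → (4.000,3.500)–(3.450,3.000)
cell (4,1): code 0110 → (4.000,1.778)–(5.000,1.597)
cell (4,3): code 1001 → (5.000,3.394)–(4.000,3.500)
cell (5,1): code 0010 → (5.000,1.597)–(5.532,2.000)
cell (5,2): code 0011 → (5.532,2.000)–(5.390,3.000)
cell (5,3): code 0001 → (5.390,3.000)–(5.000,3.394)
total: 8 segments, chained into 1 closed loop(s), length Σ = 6.384999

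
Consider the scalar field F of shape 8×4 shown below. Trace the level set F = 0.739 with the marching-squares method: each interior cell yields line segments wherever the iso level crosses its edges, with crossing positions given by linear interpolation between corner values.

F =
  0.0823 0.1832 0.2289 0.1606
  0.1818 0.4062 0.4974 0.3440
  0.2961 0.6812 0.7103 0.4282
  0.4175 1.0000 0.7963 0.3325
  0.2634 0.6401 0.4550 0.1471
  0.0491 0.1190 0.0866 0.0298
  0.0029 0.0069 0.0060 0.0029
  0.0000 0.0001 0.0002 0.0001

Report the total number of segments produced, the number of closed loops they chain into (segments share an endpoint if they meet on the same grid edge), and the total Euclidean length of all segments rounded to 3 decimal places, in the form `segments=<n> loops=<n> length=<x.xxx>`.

cell (2,0): code 0100 → (2.181,1.000)–(3.000,0.552)
cell (2,1): code 1100 → (2.334,2.000)–(2.181,1.000)
cell (2,2): code 1000 → (3.000,2.124)–(2.334,2.000)
cell (3,0): code 0010 → (3.000,0.552)–(3.725,1.000)
cell (3,1): code 0011 → (3.725,1.000)–(3.168,2.000)
cell (3,2): code 0001 → (3.168,2.000)–(3.000,2.124)
total: 6 segments, chained into 1 closed loop(s), length Σ = 4.828190

segments=6 loops=1 length=4.828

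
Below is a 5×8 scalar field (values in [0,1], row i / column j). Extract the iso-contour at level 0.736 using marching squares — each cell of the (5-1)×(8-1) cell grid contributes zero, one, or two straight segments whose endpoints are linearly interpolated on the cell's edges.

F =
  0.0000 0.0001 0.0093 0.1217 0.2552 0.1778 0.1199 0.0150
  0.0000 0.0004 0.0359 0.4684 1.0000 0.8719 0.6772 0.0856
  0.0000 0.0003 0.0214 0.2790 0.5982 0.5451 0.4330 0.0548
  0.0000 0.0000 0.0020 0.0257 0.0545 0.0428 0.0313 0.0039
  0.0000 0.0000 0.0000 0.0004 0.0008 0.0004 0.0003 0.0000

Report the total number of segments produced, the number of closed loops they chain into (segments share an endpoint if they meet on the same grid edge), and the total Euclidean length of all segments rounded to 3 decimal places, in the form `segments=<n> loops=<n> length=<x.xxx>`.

segments=6 loops=1 length=5.012

cell (0,3): code 0100 → (0.646,4.000)–(1.000,3.503)
cell (0,4): code 1100 → (0.804,5.000)–(0.646,4.000)
cell (0,5): code 1000 → (1.000,5.698)–(0.804,5.000)
cell (1,3): code 0010 → (1.000,3.503)–(1.657,4.000)
cell (1,4): code 0011 → (1.657,4.000)–(1.416,5.000)
cell (1,5): code 0001 → (1.416,5.000)–(1.000,5.698)
total: 6 segments, chained into 1 closed loop(s), length Σ = 5.012352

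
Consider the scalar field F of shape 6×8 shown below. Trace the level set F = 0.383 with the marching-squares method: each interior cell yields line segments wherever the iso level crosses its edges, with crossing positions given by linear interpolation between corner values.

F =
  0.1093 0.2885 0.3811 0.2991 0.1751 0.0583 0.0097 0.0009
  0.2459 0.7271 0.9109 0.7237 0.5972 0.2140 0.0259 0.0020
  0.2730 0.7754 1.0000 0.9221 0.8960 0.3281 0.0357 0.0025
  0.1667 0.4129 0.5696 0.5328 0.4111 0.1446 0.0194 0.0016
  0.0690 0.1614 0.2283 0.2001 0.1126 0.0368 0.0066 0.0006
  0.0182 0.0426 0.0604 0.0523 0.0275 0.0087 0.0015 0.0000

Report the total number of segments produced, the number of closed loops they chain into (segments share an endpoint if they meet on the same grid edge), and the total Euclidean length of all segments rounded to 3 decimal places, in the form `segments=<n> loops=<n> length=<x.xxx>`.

cell (0,0): code 0100 → (0.215,1.000)–(1.000,0.285)
cell (0,1): code 1100 → (0.004,2.000)–(0.215,1.000)
cell (0,2): code 1100 → (0.198,3.000)–(0.004,2.000)
cell (0,3): code 1100 → (0.493,4.000)–(0.198,3.000)
cell (0,4): code 1000 → (1.000,4.559)–(0.493,4.000)
cell (1,0): code 0110 → (1.000,0.285)–(2.000,0.219)
cell (1,4): code 1001 → (2.000,4.903)–(1.000,4.559)
cell (2,0): code 0110 → (2.000,0.219)–(3.000,0.879)
cell (2,4): code 1001 → (3.000,4.105)–(2.000,4.903)
cell (3,0): code 0010 → (3.000,0.879)–(3.119,1.000)
cell (3,1): code 0011 → (3.119,1.000)–(3.547,2.000)
cell (3,2): code 0011 → (3.547,2.000)–(3.450,3.000)
cell (3,3): code 0011 → (3.450,3.000)–(3.094,4.000)
cell (3,4): code 0001 → (3.094,4.000)–(3.000,4.105)
total: 14 segments, chained into 1 closed loop(s), length Σ = 12.902132

segments=14 loops=1 length=12.902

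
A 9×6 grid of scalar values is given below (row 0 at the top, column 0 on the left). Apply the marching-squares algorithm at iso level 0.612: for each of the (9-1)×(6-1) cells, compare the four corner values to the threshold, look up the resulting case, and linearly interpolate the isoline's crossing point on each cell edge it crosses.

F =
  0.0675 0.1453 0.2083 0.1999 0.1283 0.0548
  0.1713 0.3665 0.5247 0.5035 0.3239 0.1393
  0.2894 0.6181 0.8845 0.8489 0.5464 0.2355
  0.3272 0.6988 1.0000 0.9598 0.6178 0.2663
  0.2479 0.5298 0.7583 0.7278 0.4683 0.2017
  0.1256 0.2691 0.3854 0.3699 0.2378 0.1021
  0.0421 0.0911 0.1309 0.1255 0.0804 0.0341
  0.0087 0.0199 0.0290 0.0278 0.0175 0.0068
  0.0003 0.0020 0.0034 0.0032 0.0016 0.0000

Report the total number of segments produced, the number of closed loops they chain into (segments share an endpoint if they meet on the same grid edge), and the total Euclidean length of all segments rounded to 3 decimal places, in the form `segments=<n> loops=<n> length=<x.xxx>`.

cell (1,0): code 0100 → (1.976,1.000)–(2.000,0.981)
cell (1,1): code 1100 → (1.243,2.000)–(1.976,1.000)
cell (1,2): code 1100 → (1.314,3.000)–(1.243,2.000)
cell (1,3): code 1000 → (2.000,3.783)–(1.314,3.000)
cell (2,0): code 0110 → (2.000,0.981)–(3.000,0.766)
cell (2,3): code 1101 → (2.919,4.000)–(2.000,3.783)
cell (2,4): code 1000 → (3.000,4.017)–(2.919,4.000)
cell (3,0): code 0010 → (3.000,0.766)–(3.514,1.000)
cell (3,1): code 0111 → (3.514,1.000)–(4.000,1.360)
cell (3,3): code 1011 → (4.000,3.446)–(3.039,4.000)
cell (3,4): code 0001 → (3.039,4.000)–(3.000,4.017)
cell (4,1): code 0010 → (4.000,1.360)–(4.392,2.000)
cell (4,2): code 0011 → (4.392,2.000)–(4.324,3.000)
cell (4,3): code 0001 → (4.324,3.000)–(4.000,3.446)
total: 14 segments, chained into 1 closed loop(s), length Σ = 9.988946

segments=14 loops=1 length=9.989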